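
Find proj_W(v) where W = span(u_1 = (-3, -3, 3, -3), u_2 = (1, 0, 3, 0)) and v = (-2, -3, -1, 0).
proj_W(v) = (-13/6, -25/18, -17/18, -25/18)

Set up U = [u_1 | ... | u_2] ∈ R^(4×2). The projector onto W = col(U) is P = U (U^T U)^(-1) U^T.
Compute U^T U =
  [36, 6]
  [6, 10],
and U^T v = (12, -5).
Solve U^T U · c = U^T v for the coefficients: c = (25/54, -7/9). The projection is proj_W(v) = U c.
Check: (v - proj_W(v)) · u_1 = 0  (should be 0).
Check: (v - proj_W(v)) · u_2 = 0  (should be 0).
Result: proj_W(v) = (-13/6, -25/18, -17/18, -25/18).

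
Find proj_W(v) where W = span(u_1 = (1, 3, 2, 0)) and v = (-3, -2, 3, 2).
proj_W(v) = (-3/14, -9/14, -3/7, 0)

Set up U = [u_1 | ... | u_1] ∈ R^(4×1). The projector onto W = col(U) is P = U (U^T U)^(-1) U^T.
Compute U^T U =
  [14],
and U^T v = (-3).
Solve U^T U · c = U^T v for the coefficients: c = (-3/14). The projection is proj_W(v) = U c.
Check: (v - proj_W(v)) · u_1 = 0  (should be 0).
Result: proj_W(v) = (-3/14, -9/14, -3/7, 0).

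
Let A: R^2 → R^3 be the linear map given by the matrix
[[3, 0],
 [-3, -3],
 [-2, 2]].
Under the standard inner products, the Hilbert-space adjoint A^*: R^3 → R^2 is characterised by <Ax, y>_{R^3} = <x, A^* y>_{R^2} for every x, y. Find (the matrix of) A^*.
A^* = A^T =
[[3, -3, -2],
 [0, -3, 2]]

For real matrices with standard dot products, the defining identity <Ax, y> = <x, A^* y> gives (Ax)^T y = x^T (A^*) y, i.e. x^T A^T y = x^T (A^*) y. Since this holds for all x, y, we must have A^* = A^T. Therefore
A^* =
[[3, -3, -2],
 [0, -3, 2]].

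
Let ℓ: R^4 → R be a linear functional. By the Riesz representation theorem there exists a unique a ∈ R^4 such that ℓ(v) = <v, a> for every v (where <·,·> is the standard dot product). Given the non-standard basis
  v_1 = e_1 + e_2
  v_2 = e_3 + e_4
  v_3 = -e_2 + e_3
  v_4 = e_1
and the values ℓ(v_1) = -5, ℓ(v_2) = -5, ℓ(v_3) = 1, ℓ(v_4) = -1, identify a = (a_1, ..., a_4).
a = (-1, -4, -3, -2)

Write a = (a_1, ..., a_4) in the standard basis. For each basis vector v_i, ℓ(v_i) = <v_i, a> is a linear equation in the a_j's. Collect the n equations into a matrix system V a = ℓ, where row i of V is v_i (expressed in the standard basis). Since V is invertible (lower-triangular with 1s on the diagonal, up to permutation), solve by back-substitution:
  V =
[[1, 1, 0, 0],
 [0, 0, 1, 1],
 [0, -1, 1, 0],
 [1, 0, 0, 0]]
  V a = (-5, -5, 1, -1)
Solving gives a = (-1, -4, -3, -2).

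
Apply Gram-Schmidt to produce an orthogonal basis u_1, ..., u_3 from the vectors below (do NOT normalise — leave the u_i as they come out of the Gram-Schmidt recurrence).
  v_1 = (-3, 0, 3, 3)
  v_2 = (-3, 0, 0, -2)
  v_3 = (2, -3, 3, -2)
Orthogonal basis:
  u_1 = (-3, 0, 3, 3)
  u_2 = (-8/3, 0, -1/3, -7/3)
  u_3 = (25/19, -3, 125/38, -75/38)

Apply the Gram-Schmidt recurrence
  u_1 = v_1
  u_i = v_i − Σ_{j<i} ((v_i · u_j) / (u_j · u_j)) · u_j.

Step by step this gives:
  u_1 = (-3, 0, 3, 3)
  u_2 = (-8/3, 0, -1/3, -7/3)
  u_3 = (25/19, -3, 125/38, -75/38)

Orthogonality check:
  u_2 · u_1 = 0 (should be 0)
  u_3 · u_1 = 0 (should be 0)
  u_3 · u_2 = 0 (should be 0)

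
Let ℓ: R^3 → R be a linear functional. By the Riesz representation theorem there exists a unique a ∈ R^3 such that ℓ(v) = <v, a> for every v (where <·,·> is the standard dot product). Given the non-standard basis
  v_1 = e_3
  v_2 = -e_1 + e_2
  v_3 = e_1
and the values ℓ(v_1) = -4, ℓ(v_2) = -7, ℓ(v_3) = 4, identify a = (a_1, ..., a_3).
a = (4, -3, -4)

Write a = (a_1, ..., a_3) in the standard basis. For each basis vector v_i, ℓ(v_i) = <v_i, a> is a linear equation in the a_j's. Collect the n equations into a matrix system V a = ℓ, where row i of V is v_i (expressed in the standard basis). Since V is invertible (lower-triangular with 1s on the diagonal, up to permutation), solve by back-substitution:
  V =
[[0, 0, 1],
 [-1, 1, 0],
 [1, 0, 0]]
  V a = (-4, -7, 4)
Solving gives a = (4, -3, -4).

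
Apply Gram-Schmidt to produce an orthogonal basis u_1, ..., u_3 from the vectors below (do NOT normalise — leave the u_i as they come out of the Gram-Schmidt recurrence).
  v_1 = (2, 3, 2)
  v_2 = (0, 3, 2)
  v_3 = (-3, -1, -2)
Orthogonal basis:
  u_1 = (2, 3, 2)
  u_2 = (-26/17, 12/17, 8/17)
  u_3 = (0, 8/13, -12/13)

Apply the Gram-Schmidt recurrence
  u_1 = v_1
  u_i = v_i − Σ_{j<i} ((v_i · u_j) / (u_j · u_j)) · u_j.

Step by step this gives:
  u_1 = (2, 3, 2)
  u_2 = (-26/17, 12/17, 8/17)
  u_3 = (0, 8/13, -12/13)

Orthogonality check:
  u_2 · u_1 = 0 (should be 0)
  u_3 · u_1 = 0 (should be 0)
  u_3 · u_2 = 0 (should be 0)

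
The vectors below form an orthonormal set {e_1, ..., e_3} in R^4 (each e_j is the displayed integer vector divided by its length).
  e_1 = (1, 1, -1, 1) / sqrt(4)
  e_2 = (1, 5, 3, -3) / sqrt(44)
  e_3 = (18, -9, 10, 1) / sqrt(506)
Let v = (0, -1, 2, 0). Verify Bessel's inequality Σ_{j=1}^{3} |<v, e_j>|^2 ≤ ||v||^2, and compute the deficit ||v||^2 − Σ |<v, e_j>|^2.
Σ |<v, e_j>|^2 = 181/46; ||v||^2 = 5; deficit = 49/46

Write each e_j = u_j / sqrt(<u_j, u_j>) where u_j is the displayed integer vector. Then <v, e_j> = <v, u_j> / sqrt(<u_j, u_j>), so |<v, e_j>|^2 = <v, u_j>^2 / <u_j, u_j>.
Coefficients: <v, e_1> = -3/sqrt(4), <v, e_2> = 1/sqrt(44), <v, e_3> = 29/sqrt(506).
Square and sum: Σ |<v, e_j>|^2 = 181/46.
Compute ||v||^2 = v·v = 5.
Deficit = 5 − 181/46 = 49/46 ≥ 0, confirming Bessel's inequality. (The deficit equals ||v − Σ <v,e_j> e_j||^2, the squared distance from v to span{e_j}.)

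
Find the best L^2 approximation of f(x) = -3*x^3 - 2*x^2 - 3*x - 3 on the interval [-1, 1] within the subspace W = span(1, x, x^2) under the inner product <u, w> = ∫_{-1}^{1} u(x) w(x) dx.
g(x) = -2*x^2 - 24*x/5 - 3

The best approximation g ∈ W is the orthogonal projection of f onto W. Writing g = a_0 + a_1 x + a_2 x^2, the coefficients solve the normal equations G · a = b where
  G_{ij} = <φ_i, φ_j> and b_i = <f, φ_i>, with φ_0 = 1, φ_1 = x, φ_2 = x^2.
G =
  [2, 0, 2/3]
  [0, 2/3, 0]
  [2/3, 0, 2/5],
b = (-22/3, -16/5, -14/5).
Solving gives a_0 = -3, a_1 = -24/5, a_2 = -2, so
  g(x) = -2*x^2 - 24*x/5 - 3.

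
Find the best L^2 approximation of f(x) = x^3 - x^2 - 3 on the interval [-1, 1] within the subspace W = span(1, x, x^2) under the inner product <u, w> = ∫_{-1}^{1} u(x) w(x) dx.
g(x) = -x^2 + 3*x/5 - 3

The best approximation g ∈ W is the orthogonal projection of f onto W. Writing g = a_0 + a_1 x + a_2 x^2, the coefficients solve the normal equations G · a = b where
  G_{ij} = <φ_i, φ_j> and b_i = <f, φ_i>, with φ_0 = 1, φ_1 = x, φ_2 = x^2.
G =
  [2, 0, 2/3]
  [0, 2/3, 0]
  [2/3, 0, 2/5],
b = (-20/3, 2/5, -12/5).
Solving gives a_0 = -3, a_1 = 3/5, a_2 = -1, so
  g(x) = -x^2 + 3*x/5 - 3.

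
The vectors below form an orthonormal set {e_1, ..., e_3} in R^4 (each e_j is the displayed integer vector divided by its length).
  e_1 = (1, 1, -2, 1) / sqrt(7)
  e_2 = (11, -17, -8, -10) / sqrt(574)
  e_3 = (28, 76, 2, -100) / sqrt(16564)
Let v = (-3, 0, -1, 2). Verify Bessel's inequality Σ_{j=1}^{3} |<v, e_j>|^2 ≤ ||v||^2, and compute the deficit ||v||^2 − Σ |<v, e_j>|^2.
Σ |<v, e_j>|^2 = 1739/202; ||v||^2 = 14; deficit = 1089/202

Write each e_j = u_j / sqrt(<u_j, u_j>) where u_j is the displayed integer vector. Then <v, e_j> = <v, u_j> / sqrt(<u_j, u_j>), so |<v, e_j>|^2 = <v, u_j>^2 / <u_j, u_j>.
Coefficients: <v, e_1> = 1/sqrt(7), <v, e_2> = -45/sqrt(574), <v, e_3> = -286/sqrt(16564).
Square and sum: Σ |<v, e_j>|^2 = 1739/202.
Compute ||v||^2 = v·v = 14.
Deficit = 14 − 1739/202 = 1089/202 ≥ 0, confirming Bessel's inequality. (The deficit equals ||v − Σ <v,e_j> e_j||^2, the squared distance from v to span{e_j}.)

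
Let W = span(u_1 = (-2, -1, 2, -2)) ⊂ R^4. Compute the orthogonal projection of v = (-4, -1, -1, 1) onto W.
proj_W(v) = (-10/13, -5/13, 10/13, -10/13)

Set up U = [u_1 | ... | u_1] ∈ R^(4×1). The projector onto W = col(U) is P = U (U^T U)^(-1) U^T.
Compute U^T U =
  [13],
and U^T v = (5).
Solve U^T U · c = U^T v for the coefficients: c = (5/13). The projection is proj_W(v) = U c.
Check: (v - proj_W(v)) · u_1 = 0  (should be 0).
Result: proj_W(v) = (-10/13, -5/13, 10/13, -10/13).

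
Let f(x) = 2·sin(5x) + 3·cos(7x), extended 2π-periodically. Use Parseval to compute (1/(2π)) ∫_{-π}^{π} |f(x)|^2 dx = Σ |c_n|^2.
Σ |c_n|^2 = 13/2

Expand |f|^2 and use orthogonality of {sin(nx), cos(mx)} on [-π, π]:
  ∫_{-π}^{π} sin(nx)^2 dx = π, ∫ cos(mx)^2 dx = π, and cross terms integrate to 0.
So ∫_{-π}^{π} f(x)^2 dx = 2^2 · π + 3^2 · π = (4 + 9)π.
Divide by 2π: (4 + 9)/2 = 13/2.
By Parseval, this equals Σ |c_n|^2.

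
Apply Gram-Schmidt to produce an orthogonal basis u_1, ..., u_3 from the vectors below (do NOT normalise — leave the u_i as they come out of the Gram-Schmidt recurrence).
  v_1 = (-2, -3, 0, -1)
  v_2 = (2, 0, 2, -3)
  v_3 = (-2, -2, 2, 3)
Orthogonal basis:
  u_1 = (-2, -3, 0, -1)
  u_2 = (13/7, -3/14, 2, -43/14)
  u_3 = (-16/237, -48/79, 712/237, 464/237)

Apply the Gram-Schmidt recurrence
  u_1 = v_1
  u_i = v_i − Σ_{j<i} ((v_i · u_j) / (u_j · u_j)) · u_j.

Step by step this gives:
  u_1 = (-2, -3, 0, -1)
  u_2 = (13/7, -3/14, 2, -43/14)
  u_3 = (-16/237, -48/79, 712/237, 464/237)

Orthogonality check:
  u_2 · u_1 = 0 (should be 0)
  u_3 · u_1 = 0 (should be 0)
  u_3 · u_2 = 0 (should be 0)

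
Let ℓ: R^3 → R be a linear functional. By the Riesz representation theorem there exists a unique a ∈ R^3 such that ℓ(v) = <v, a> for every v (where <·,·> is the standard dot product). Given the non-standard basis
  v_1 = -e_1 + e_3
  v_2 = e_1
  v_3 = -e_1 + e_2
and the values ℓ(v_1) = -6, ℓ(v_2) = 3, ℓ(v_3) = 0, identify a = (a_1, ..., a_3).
a = (3, 3, -3)

Write a = (a_1, ..., a_3) in the standard basis. For each basis vector v_i, ℓ(v_i) = <v_i, a> is a linear equation in the a_j's. Collect the n equations into a matrix system V a = ℓ, where row i of V is v_i (expressed in the standard basis). Since V is invertible (lower-triangular with 1s on the diagonal, up to permutation), solve by back-substitution:
  V =
[[-1, 0, 1],
 [1, 0, 0],
 [-1, 1, 0]]
  V a = (-6, 3, 0)
Solving gives a = (3, 3, -3).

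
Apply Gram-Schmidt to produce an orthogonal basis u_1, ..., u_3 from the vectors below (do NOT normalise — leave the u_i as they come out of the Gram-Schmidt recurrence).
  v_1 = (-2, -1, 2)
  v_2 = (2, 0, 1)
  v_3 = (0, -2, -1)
Orthogonal basis:
  u_1 = (-2, -1, 2)
  u_2 = (14/9, -2/9, 13/9)
  u_3 = (14/41, -84/41, -28/41)

Apply the Gram-Schmidt recurrence
  u_1 = v_1
  u_i = v_i − Σ_{j<i} ((v_i · u_j) / (u_j · u_j)) · u_j.

Step by step this gives:
  u_1 = (-2, -1, 2)
  u_2 = (14/9, -2/9, 13/9)
  u_3 = (14/41, -84/41, -28/41)

Orthogonality check:
  u_2 · u_1 = 0 (should be 0)
  u_3 · u_1 = 0 (should be 0)
  u_3 · u_2 = 0 (should be 0)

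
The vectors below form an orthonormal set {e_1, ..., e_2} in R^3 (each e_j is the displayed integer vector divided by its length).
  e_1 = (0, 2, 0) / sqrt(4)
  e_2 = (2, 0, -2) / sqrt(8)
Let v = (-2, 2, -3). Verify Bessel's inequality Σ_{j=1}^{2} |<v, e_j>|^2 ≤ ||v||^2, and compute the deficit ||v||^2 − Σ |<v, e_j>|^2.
Σ |<v, e_j>|^2 = 9/2; ||v||^2 = 17; deficit = 25/2

Write each e_j = u_j / sqrt(<u_j, u_j>) where u_j is the displayed integer vector. Then <v, e_j> = <v, u_j> / sqrt(<u_j, u_j>), so |<v, e_j>|^2 = <v, u_j>^2 / <u_j, u_j>.
Coefficients: <v, e_1> = 4/sqrt(4), <v, e_2> = 2/sqrt(8).
Square and sum: Σ |<v, e_j>|^2 = 9/2.
Compute ||v||^2 = v·v = 17.
Deficit = 17 − 9/2 = 25/2 ≥ 0, confirming Bessel's inequality. (The deficit equals ||v − Σ <v,e_j> e_j||^2, the squared distance from v to span{e_j}.)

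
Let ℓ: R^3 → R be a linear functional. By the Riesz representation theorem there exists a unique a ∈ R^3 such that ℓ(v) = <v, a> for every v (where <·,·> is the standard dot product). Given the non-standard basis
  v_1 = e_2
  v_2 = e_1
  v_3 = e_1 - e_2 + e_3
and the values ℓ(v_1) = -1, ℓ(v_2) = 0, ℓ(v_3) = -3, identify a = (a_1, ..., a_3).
a = (0, -1, -4)

Write a = (a_1, ..., a_3) in the standard basis. For each basis vector v_i, ℓ(v_i) = <v_i, a> is a linear equation in the a_j's. Collect the n equations into a matrix system V a = ℓ, where row i of V is v_i (expressed in the standard basis). Since V is invertible (lower-triangular with 1s on the diagonal, up to permutation), solve by back-substitution:
  V =
[[0, 1, 0],
 [1, 0, 0],
 [1, -1, 1]]
  V a = (-1, 0, -3)
Solving gives a = (0, -1, -4).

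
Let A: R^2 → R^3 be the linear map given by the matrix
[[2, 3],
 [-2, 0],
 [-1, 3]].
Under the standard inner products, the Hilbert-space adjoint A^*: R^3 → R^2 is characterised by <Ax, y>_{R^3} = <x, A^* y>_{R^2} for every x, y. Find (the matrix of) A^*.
A^* = A^T =
[[2, -2, -1],
 [3, 0, 3]]

For real matrices with standard dot products, the defining identity <Ax, y> = <x, A^* y> gives (Ax)^T y = x^T (A^*) y, i.e. x^T A^T y = x^T (A^*) y. Since this holds for all x, y, we must have A^* = A^T. Therefore
A^* =
[[2, -2, -1],
 [3, 0, 3]].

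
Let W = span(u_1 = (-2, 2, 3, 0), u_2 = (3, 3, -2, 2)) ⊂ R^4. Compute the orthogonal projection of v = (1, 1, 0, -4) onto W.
proj_W(v) = (-39/203, -9/29, 16/203, -34/203)

Set up U = [u_1 | ... | u_2] ∈ R^(4×2). The projector onto W = col(U) is P = U (U^T U)^(-1) U^T.
Compute U^T U =
  [17, -6]
  [-6, 26],
and U^T v = (0, -2).
Solve U^T U · c = U^T v for the coefficients: c = (-6/203, -17/203). The projection is proj_W(v) = U c.
Check: (v - proj_W(v)) · u_1 = 0  (should be 0).
Check: (v - proj_W(v)) · u_2 = 0  (should be 0).
Result: proj_W(v) = (-39/203, -9/29, 16/203, -34/203).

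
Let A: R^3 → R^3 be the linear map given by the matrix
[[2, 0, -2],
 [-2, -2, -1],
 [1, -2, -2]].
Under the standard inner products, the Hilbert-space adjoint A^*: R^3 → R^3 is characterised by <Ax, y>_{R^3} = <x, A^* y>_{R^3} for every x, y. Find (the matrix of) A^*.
A^* = A^T =
[[2, -2, 1],
 [0, -2, -2],
 [-2, -1, -2]]

For real matrices with standard dot products, the defining identity <Ax, y> = <x, A^* y> gives (Ax)^T y = x^T (A^*) y, i.e. x^T A^T y = x^T (A^*) y. Since this holds for all x, y, we must have A^* = A^T. Therefore
A^* =
[[2, -2, 1],
 [0, -2, -2],
 [-2, -1, -2]].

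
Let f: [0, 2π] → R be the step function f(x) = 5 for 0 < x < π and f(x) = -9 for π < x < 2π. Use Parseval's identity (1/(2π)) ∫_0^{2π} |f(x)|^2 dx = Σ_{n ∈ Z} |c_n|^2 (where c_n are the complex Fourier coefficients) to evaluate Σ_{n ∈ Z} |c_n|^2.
Σ |c_n|^2 = 53

Parseval equates the L^2 energy of f (normalised by 1/(2π)) with the ℓ^2 sum of its Fourier coefficients: (1/(2π)) ∫_0^{2π} |f|^2 = Σ |c_n|^2.
Compute the left side: (1/(2π)) [∫_0^π 5^2 dx + ∫_π^{2π} (-9)^2 dx] = (1/(2π)) · (25π + 81π) = (25 + 81)/2 = 53.
So Σ_{n ∈ Z} |c_n|^2 = 53.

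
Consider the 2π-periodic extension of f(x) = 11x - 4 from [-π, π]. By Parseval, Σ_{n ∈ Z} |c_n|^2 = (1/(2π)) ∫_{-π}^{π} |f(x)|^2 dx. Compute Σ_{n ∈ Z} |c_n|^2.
Σ |c_n|^2 = 121π^2/3 + 16

Expand and integrate term by term over [-π, π]:
  ∫ (11x)^2 dx = 121·(2π^3/3); ∫ 2·11·(-4)·x dx = 0 (odd integrand); ∫ (-4)^2 dx = 16·2π.
So (1/(2π)) ∫_{-π}^{π} (11x - 4)^2 dx = 121π^2/3 + 16 = 121π^2/3 + 16.
Parseval ⇒ Σ |c_n|^2 = 121π^2/3 + 16.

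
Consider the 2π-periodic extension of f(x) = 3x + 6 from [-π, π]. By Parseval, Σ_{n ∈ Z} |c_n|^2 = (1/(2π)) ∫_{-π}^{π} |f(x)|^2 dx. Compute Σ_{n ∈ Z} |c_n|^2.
Σ |c_n|^2 = 3π^2 + 36

Expand and integrate term by term over [-π, π]:
  ∫ (3x)^2 dx = 9·(2π^3/3); ∫ 2·3·(6)·x dx = 0 (odd integrand); ∫ 6^2 dx = 36·2π.
So (1/(2π)) ∫_{-π}^{π} (3x + 6)^2 dx = 9π^2/3 + 36 = 3π^2 + 36.
Parseval ⇒ Σ |c_n|^2 = 3π^2 + 36.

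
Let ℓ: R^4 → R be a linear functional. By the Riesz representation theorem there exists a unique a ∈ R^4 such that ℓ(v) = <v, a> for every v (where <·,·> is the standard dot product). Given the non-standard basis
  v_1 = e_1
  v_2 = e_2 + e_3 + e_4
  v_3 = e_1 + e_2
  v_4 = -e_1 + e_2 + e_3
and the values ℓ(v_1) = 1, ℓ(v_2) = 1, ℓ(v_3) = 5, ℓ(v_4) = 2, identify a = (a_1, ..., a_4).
a = (1, 4, -1, -2)

Write a = (a_1, ..., a_4) in the standard basis. For each basis vector v_i, ℓ(v_i) = <v_i, a> is a linear equation in the a_j's. Collect the n equations into a matrix system V a = ℓ, where row i of V is v_i (expressed in the standard basis). Since V is invertible (lower-triangular with 1s on the diagonal, up to permutation), solve by back-substitution:
  V =
[[1, 0, 0, 0],
 [0, 1, 1, 1],
 [1, 1, 0, 0],
 [-1, 1, 1, 0]]
  V a = (1, 1, 5, 2)
Solving gives a = (1, 4, -1, -2).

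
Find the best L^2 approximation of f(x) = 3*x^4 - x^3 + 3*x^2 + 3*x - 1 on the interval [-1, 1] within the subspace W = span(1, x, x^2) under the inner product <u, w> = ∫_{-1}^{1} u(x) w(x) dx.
g(x) = 39*x^2/7 + 12*x/5 - 44/35

The best approximation g ∈ W is the orthogonal projection of f onto W. Writing g = a_0 + a_1 x + a_2 x^2, the coefficients solve the normal equations G · a = b where
  G_{ij} = <φ_i, φ_j> and b_i = <f, φ_i>, with φ_0 = 1, φ_1 = x, φ_2 = x^2.
G =
  [2, 0, 2/3]
  [0, 2/3, 0]
  [2/3, 0, 2/5],
b = (6/5, 8/5, 146/105).
Solving gives a_0 = -44/35, a_1 = 12/5, a_2 = 39/7, so
  g(x) = 39*x^2/7 + 12*x/5 - 44/35.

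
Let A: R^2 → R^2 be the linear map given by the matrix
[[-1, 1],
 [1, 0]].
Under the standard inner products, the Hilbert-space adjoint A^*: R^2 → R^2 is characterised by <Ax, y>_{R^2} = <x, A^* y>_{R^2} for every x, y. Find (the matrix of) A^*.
A^* = A^T =
[[-1, 1],
 [1, 0]]

For real matrices with standard dot products, the defining identity <Ax, y> = <x, A^* y> gives (Ax)^T y = x^T (A^*) y, i.e. x^T A^T y = x^T (A^*) y. Since this holds for all x, y, we must have A^* = A^T. Therefore
A^* =
[[-1, 1],
 [1, 0]].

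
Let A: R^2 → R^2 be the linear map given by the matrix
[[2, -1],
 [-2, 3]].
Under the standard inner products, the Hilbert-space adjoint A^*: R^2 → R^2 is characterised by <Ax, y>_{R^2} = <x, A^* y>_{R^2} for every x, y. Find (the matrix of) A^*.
A^* = A^T =
[[2, -2],
 [-1, 3]]

For real matrices with standard dot products, the defining identity <Ax, y> = <x, A^* y> gives (Ax)^T y = x^T (A^*) y, i.e. x^T A^T y = x^T (A^*) y. Since this holds for all x, y, we must have A^* = A^T. Therefore
A^* =
[[2, -2],
 [-1, 3]].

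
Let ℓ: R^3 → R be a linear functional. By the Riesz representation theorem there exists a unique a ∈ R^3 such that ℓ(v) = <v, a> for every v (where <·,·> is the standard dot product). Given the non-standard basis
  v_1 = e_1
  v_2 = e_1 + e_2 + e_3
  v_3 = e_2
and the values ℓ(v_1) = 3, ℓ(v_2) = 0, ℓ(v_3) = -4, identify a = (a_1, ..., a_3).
a = (3, -4, 1)

Write a = (a_1, ..., a_3) in the standard basis. For each basis vector v_i, ℓ(v_i) = <v_i, a> is a linear equation in the a_j's. Collect the n equations into a matrix system V a = ℓ, where row i of V is v_i (expressed in the standard basis). Since V is invertible (lower-triangular with 1s on the diagonal, up to permutation), solve by back-substitution:
  V =
[[1, 0, 0],
 [1, 1, 1],
 [0, 1, 0]]
  V a = (3, 0, -4)
Solving gives a = (3, -4, 1).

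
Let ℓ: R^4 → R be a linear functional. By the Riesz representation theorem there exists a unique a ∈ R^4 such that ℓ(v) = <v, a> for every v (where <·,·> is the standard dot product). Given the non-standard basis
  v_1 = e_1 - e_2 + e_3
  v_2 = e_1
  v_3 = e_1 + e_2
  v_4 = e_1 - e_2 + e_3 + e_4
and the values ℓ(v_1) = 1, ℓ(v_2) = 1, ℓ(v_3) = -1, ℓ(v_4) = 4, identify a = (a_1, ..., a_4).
a = (1, -2, -2, 3)

Write a = (a_1, ..., a_4) in the standard basis. For each basis vector v_i, ℓ(v_i) = <v_i, a> is a linear equation in the a_j's. Collect the n equations into a matrix system V a = ℓ, where row i of V is v_i (expressed in the standard basis). Since V is invertible (lower-triangular with 1s on the diagonal, up to permutation), solve by back-substitution:
  V =
[[1, -1, 1, 0],
 [1, 0, 0, 0],
 [1, 1, 0, 0],
 [1, -1, 1, 1]]
  V a = (1, 1, -1, 4)
Solving gives a = (1, -2, -2, 3).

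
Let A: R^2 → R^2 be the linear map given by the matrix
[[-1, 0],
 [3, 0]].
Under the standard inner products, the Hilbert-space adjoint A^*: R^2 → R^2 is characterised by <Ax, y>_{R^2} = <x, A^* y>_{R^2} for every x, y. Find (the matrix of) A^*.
A^* = A^T =
[[-1, 3],
 [0, 0]]

For real matrices with standard dot products, the defining identity <Ax, y> = <x, A^* y> gives (Ax)^T y = x^T (A^*) y, i.e. x^T A^T y = x^T (A^*) y. Since this holds for all x, y, we must have A^* = A^T. Therefore
A^* =
[[-1, 3],
 [0, 0]].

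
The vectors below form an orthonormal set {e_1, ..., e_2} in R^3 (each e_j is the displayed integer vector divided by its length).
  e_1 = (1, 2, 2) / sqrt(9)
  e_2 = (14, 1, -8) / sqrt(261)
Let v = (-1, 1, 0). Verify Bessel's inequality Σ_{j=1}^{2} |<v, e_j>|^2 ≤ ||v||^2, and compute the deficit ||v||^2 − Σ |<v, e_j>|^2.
Σ |<v, e_j>|^2 = 22/29; ||v||^2 = 2; deficit = 36/29

Write each e_j = u_j / sqrt(<u_j, u_j>) where u_j is the displayed integer vector. Then <v, e_j> = <v, u_j> / sqrt(<u_j, u_j>), so |<v, e_j>|^2 = <v, u_j>^2 / <u_j, u_j>.
Coefficients: <v, e_1> = 1/sqrt(9), <v, e_2> = -13/sqrt(261).
Square and sum: Σ |<v, e_j>|^2 = 22/29.
Compute ||v||^2 = v·v = 2.
Deficit = 2 − 22/29 = 36/29 ≥ 0, confirming Bessel's inequality. (The deficit equals ||v − Σ <v,e_j> e_j||^2, the squared distance from v to span{e_j}.)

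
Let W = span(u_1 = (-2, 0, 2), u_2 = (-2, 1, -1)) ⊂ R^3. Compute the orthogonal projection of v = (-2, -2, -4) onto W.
proj_W(v) = (-10/11, 14/11, -32/11)

Set up U = [u_1 | ... | u_2] ∈ R^(3×2). The projector onto W = col(U) is P = U (U^T U)^(-1) U^T.
Compute U^T U =
  [8, 2]
  [2, 6],
and U^T v = (-4, 6).
Solve U^T U · c = U^T v for the coefficients: c = (-9/11, 14/11). The projection is proj_W(v) = U c.
Check: (v - proj_W(v)) · u_1 = 0  (should be 0).
Check: (v - proj_W(v)) · u_2 = 0  (should be 0).
Result: proj_W(v) = (-10/11, 14/11, -32/11).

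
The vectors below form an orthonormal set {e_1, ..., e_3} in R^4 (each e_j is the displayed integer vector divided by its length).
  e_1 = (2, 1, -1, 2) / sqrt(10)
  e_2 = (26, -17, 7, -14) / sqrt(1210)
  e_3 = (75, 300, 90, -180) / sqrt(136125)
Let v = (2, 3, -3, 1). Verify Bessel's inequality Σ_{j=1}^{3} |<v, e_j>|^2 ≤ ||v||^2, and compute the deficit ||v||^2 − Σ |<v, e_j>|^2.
Σ |<v, e_j>|^2 = 18; ||v||^2 = 23; deficit = 5

Write each e_j = u_j / sqrt(<u_j, u_j>) where u_j is the displayed integer vector. Then <v, e_j> = <v, u_j> / sqrt(<u_j, u_j>), so |<v, e_j>|^2 = <v, u_j>^2 / <u_j, u_j>.
Coefficients: <v, e_1> = 12/sqrt(10), <v, e_2> = -34/sqrt(1210), <v, e_3> = 600/sqrt(136125).
Square and sum: Σ |<v, e_j>|^2 = 18.
Compute ||v||^2 = v·v = 23.
Deficit = 23 − 18 = 5 ≥ 0, confirming Bessel's inequality. (The deficit equals ||v − Σ <v,e_j> e_j||^2, the squared distance from v to span{e_j}.)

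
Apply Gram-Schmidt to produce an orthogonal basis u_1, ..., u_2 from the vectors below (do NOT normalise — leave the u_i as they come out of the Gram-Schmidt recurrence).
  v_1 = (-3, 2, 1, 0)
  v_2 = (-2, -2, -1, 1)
Orthogonal basis:
  u_1 = (-3, 2, 1, 0)
  u_2 = (-25/14, -15/7, -15/14, 1)

Apply the Gram-Schmidt recurrence
  u_1 = v_1
  u_i = v_i − Σ_{j<i} ((v_i · u_j) / (u_j · u_j)) · u_j.

Step by step this gives:
  u_1 = (-3, 2, 1, 0)
  u_2 = (-25/14, -15/7, -15/14, 1)

Orthogonality check:
  u_2 · u_1 = 0 (should be 0)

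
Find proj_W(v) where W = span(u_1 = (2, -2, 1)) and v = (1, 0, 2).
proj_W(v) = (8/9, -8/9, 4/9)

Set up U = [u_1 | ... | u_1] ∈ R^(3×1). The projector onto W = col(U) is P = U (U^T U)^(-1) U^T.
Compute U^T U =
  [9],
and U^T v = (4).
Solve U^T U · c = U^T v for the coefficients: c = (4/9). The projection is proj_W(v) = U c.
Check: (v - proj_W(v)) · u_1 = 0  (should be 0).
Result: proj_W(v) = (8/9, -8/9, 4/9).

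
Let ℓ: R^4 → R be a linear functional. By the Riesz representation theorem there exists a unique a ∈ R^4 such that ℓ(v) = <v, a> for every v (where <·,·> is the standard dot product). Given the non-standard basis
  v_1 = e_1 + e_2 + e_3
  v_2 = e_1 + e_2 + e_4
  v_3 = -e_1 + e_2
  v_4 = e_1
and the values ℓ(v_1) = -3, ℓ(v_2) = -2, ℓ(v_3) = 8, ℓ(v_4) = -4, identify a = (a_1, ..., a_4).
a = (-4, 4, -3, -2)

Write a = (a_1, ..., a_4) in the standard basis. For each basis vector v_i, ℓ(v_i) = <v_i, a> is a linear equation in the a_j's. Collect the n equations into a matrix system V a = ℓ, where row i of V is v_i (expressed in the standard basis). Since V is invertible (lower-triangular with 1s on the diagonal, up to permutation), solve by back-substitution:
  V =
[[1, 1, 1, 0],
 [1, 1, 0, 1],
 [-1, 1, 0, 0],
 [1, 0, 0, 0]]
  V a = (-3, -2, 8, -4)
Solving gives a = (-4, 4, -3, -2).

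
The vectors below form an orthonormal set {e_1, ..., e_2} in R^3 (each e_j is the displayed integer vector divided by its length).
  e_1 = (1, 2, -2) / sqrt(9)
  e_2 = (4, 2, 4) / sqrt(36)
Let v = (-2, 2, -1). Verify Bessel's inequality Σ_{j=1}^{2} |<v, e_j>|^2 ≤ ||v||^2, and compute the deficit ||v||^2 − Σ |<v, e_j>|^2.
Σ |<v, e_j>|^2 = 32/9; ||v||^2 = 9; deficit = 49/9

Write each e_j = u_j / sqrt(<u_j, u_j>) where u_j is the displayed integer vector. Then <v, e_j> = <v, u_j> / sqrt(<u_j, u_j>), so |<v, e_j>|^2 = <v, u_j>^2 / <u_j, u_j>.
Coefficients: <v, e_1> = 4/sqrt(9), <v, e_2> = -8/sqrt(36).
Square and sum: Σ |<v, e_j>|^2 = 32/9.
Compute ||v||^2 = v·v = 9.
Deficit = 9 − 32/9 = 49/9 ≥ 0, confirming Bessel's inequality. (The deficit equals ||v − Σ <v,e_j> e_j||^2, the squared distance from v to span{e_j}.)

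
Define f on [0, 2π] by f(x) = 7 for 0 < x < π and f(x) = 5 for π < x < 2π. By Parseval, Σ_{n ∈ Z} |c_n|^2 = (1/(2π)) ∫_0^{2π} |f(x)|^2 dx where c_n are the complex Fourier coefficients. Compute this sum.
Σ |c_n|^2 = 37

Parseval equates the L^2 energy of f (normalised by 1/(2π)) with the ℓ^2 sum of its Fourier coefficients: (1/(2π)) ∫_0^{2π} |f|^2 = Σ |c_n|^2.
Compute the left side: (1/(2π)) [∫_0^π 7^2 dx + ∫_π^{2π} 5^2 dx] = (1/(2π)) · (49π + 25π) = (49 + 25)/2 = 37.
So Σ_{n ∈ Z} |c_n|^2 = 37.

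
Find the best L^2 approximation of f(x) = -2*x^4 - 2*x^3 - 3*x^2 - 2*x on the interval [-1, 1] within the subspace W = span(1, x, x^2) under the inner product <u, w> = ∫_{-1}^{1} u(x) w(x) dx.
g(x) = -33*x^2/7 - 16*x/5 + 6/35

The best approximation g ∈ W is the orthogonal projection of f onto W. Writing g = a_0 + a_1 x + a_2 x^2, the coefficients solve the normal equations G · a = b where
  G_{ij} = <φ_i, φ_j> and b_i = <f, φ_i>, with φ_0 = 1, φ_1 = x, φ_2 = x^2.
G =
  [2, 0, 2/3]
  [0, 2/3, 0]
  [2/3, 0, 2/5],
b = (-14/5, -32/15, -62/35).
Solving gives a_0 = 6/35, a_1 = -16/5, a_2 = -33/7, so
  g(x) = -33*x^2/7 - 16*x/5 + 6/35.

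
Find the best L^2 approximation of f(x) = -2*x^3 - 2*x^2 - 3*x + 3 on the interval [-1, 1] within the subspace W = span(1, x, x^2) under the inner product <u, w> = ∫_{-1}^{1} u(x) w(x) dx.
g(x) = -2*x^2 - 21*x/5 + 3

The best approximation g ∈ W is the orthogonal projection of f onto W. Writing g = a_0 + a_1 x + a_2 x^2, the coefficients solve the normal equations G · a = b where
  G_{ij} = <φ_i, φ_j> and b_i = <f, φ_i>, with φ_0 = 1, φ_1 = x, φ_2 = x^2.
G =
  [2, 0, 2/3]
  [0, 2/3, 0]
  [2/3, 0, 2/5],
b = (14/3, -14/5, 6/5).
Solving gives a_0 = 3, a_1 = -21/5, a_2 = -2, so
  g(x) = -2*x^2 - 21*x/5 + 3.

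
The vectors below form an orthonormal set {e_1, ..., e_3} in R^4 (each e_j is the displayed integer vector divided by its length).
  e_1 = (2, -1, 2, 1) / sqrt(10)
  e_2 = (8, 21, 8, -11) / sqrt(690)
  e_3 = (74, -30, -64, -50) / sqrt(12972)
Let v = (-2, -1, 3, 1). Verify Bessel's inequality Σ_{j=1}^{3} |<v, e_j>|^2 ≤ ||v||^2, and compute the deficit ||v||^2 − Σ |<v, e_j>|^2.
Σ |<v, e_j>|^2 = 584/47; ||v||^2 = 15; deficit = 121/47

Write each e_j = u_j / sqrt(<u_j, u_j>) where u_j is the displayed integer vector. Then <v, e_j> = <v, u_j> / sqrt(<u_j, u_j>), so |<v, e_j>|^2 = <v, u_j>^2 / <u_j, u_j>.
Coefficients: <v, e_1> = 4/sqrt(10), <v, e_2> = -24/sqrt(690), <v, e_3> = -360/sqrt(12972).
Square and sum: Σ |<v, e_j>|^2 = 584/47.
Compute ||v||^2 = v·v = 15.
Deficit = 15 − 584/47 = 121/47 ≥ 0, confirming Bessel's inequality. (The deficit equals ||v − Σ <v,e_j> e_j||^2, the squared distance from v to span{e_j}.)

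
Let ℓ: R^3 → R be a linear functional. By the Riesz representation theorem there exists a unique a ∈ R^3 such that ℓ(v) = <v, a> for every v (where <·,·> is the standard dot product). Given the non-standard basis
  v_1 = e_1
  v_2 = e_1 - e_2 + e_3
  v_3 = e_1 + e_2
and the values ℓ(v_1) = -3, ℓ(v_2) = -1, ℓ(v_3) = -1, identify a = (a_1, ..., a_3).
a = (-3, 2, 4)

Write a = (a_1, ..., a_3) in the standard basis. For each basis vector v_i, ℓ(v_i) = <v_i, a> is a linear equation in the a_j's. Collect the n equations into a matrix system V a = ℓ, where row i of V is v_i (expressed in the standard basis). Since V is invertible (lower-triangular with 1s on the diagonal, up to permutation), solve by back-substitution:
  V =
[[1, 0, 0],
 [1, -1, 1],
 [1, 1, 0]]
  V a = (-3, -1, -1)
Solving gives a = (-3, 2, 4).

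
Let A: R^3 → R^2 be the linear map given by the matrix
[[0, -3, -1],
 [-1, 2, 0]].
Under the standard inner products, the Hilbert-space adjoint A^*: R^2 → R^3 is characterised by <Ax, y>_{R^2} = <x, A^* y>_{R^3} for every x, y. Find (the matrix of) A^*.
A^* = A^T =
[[0, -1],
 [-3, 2],
 [-1, 0]]

For real matrices with standard dot products, the defining identity <Ax, y> = <x, A^* y> gives (Ax)^T y = x^T (A^*) y, i.e. x^T A^T y = x^T (A^*) y. Since this holds for all x, y, we must have A^* = A^T. Therefore
A^* =
[[0, -1],
 [-3, 2],
 [-1, 0]].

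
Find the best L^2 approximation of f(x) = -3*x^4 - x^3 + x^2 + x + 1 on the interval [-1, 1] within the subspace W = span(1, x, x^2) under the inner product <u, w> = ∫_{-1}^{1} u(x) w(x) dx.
g(x) = -11*x^2/7 + 2*x/5 + 44/35

The best approximation g ∈ W is the orthogonal projection of f onto W. Writing g = a_0 + a_1 x + a_2 x^2, the coefficients solve the normal equations G · a = b where
  G_{ij} = <φ_i, φ_j> and b_i = <f, φ_i>, with φ_0 = 1, φ_1 = x, φ_2 = x^2.
G =
  [2, 0, 2/3]
  [0, 2/3, 0]
  [2/3, 0, 2/5],
b = (22/15, 4/15, 22/105).
Solving gives a_0 = 44/35, a_1 = 2/5, a_2 = -11/7, so
  g(x) = -11*x^2/7 + 2*x/5 + 44/35.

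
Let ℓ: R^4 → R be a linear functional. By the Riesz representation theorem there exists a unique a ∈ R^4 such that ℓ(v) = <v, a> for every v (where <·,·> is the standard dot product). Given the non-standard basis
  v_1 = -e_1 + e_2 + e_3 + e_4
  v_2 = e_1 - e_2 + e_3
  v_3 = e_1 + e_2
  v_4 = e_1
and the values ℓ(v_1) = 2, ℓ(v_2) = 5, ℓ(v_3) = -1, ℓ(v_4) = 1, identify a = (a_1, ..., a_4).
a = (1, -2, 2, 3)

Write a = (a_1, ..., a_4) in the standard basis. For each basis vector v_i, ℓ(v_i) = <v_i, a> is a linear equation in the a_j's. Collect the n equations into a matrix system V a = ℓ, where row i of V is v_i (expressed in the standard basis). Since V is invertible (lower-triangular with 1s on the diagonal, up to permutation), solve by back-substitution:
  V =
[[-1, 1, 1, 1],
 [1, -1, 1, 0],
 [1, 1, 0, 0],
 [1, 0, 0, 0]]
  V a = (2, 5, -1, 1)
Solving gives a = (1, -2, 2, 3).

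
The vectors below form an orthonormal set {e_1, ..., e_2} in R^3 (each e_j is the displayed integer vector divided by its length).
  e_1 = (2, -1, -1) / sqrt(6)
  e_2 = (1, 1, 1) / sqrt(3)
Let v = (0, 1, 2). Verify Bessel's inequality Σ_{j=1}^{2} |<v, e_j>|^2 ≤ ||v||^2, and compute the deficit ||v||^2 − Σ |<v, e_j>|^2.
Σ |<v, e_j>|^2 = 9/2; ||v||^2 = 5; deficit = 1/2

Write each e_j = u_j / sqrt(<u_j, u_j>) where u_j is the displayed integer vector. Then <v, e_j> = <v, u_j> / sqrt(<u_j, u_j>), so |<v, e_j>|^2 = <v, u_j>^2 / <u_j, u_j>.
Coefficients: <v, e_1> = -3/sqrt(6), <v, e_2> = 3/sqrt(3).
Square and sum: Σ |<v, e_j>|^2 = 9/2.
Compute ||v||^2 = v·v = 5.
Deficit = 5 − 9/2 = 1/2 ≥ 0, confirming Bessel's inequality. (The deficit equals ||v − Σ <v,e_j> e_j||^2, the squared distance from v to span{e_j}.)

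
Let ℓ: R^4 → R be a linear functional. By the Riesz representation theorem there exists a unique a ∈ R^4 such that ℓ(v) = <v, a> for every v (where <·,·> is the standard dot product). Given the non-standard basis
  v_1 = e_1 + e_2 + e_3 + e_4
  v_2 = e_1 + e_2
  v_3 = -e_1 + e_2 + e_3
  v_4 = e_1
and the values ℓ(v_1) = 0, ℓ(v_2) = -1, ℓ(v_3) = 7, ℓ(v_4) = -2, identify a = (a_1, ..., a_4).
a = (-2, 1, 4, -3)

Write a = (a_1, ..., a_4) in the standard basis. For each basis vector v_i, ℓ(v_i) = <v_i, a> is a linear equation in the a_j's. Collect the n equations into a matrix system V a = ℓ, where row i of V is v_i (expressed in the standard basis). Since V is invertible (lower-triangular with 1s on the diagonal, up to permutation), solve by back-substitution:
  V =
[[1, 1, 1, 1],
 [1, 1, 0, 0],
 [-1, 1, 1, 0],
 [1, 0, 0, 0]]
  V a = (0, -1, 7, -2)
Solving gives a = (-2, 1, 4, -3).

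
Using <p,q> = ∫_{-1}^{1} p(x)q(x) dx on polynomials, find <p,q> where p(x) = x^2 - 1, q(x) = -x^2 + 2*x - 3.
<p,q> = 64/15

Expand the product: p(x)·q(x) = -x^4 + 2*x^3 - 2*x^2 - 2*x + 3.
∫_{-1}^{1} of each monomial x^k gives [2/(k+1) if k even, 0 if k odd]. Integrating term-by-term (or equivalently evaluating the antiderivative F(x) = -x^5/5 + x^4/2 - 2*x^3/3 - x^2 + 3*x at the endpoints):
  F(1) − F(−1) = 49/30 − (-79/30) = 64/15.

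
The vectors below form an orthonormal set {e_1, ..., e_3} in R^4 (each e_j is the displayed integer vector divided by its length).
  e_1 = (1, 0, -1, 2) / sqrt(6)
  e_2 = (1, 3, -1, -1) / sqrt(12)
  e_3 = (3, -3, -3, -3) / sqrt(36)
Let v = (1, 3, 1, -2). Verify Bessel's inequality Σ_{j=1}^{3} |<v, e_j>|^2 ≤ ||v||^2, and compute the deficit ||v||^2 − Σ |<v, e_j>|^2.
Σ |<v, e_j>|^2 = 13; ||v||^2 = 15; deficit = 2

Write each e_j = u_j / sqrt(<u_j, u_j>) where u_j is the displayed integer vector. Then <v, e_j> = <v, u_j> / sqrt(<u_j, u_j>), so |<v, e_j>|^2 = <v, u_j>^2 / <u_j, u_j>.
Coefficients: <v, e_1> = -4/sqrt(6), <v, e_2> = 11/sqrt(12), <v, e_3> = -3/sqrt(36).
Square and sum: Σ |<v, e_j>|^2 = 13.
Compute ||v||^2 = v·v = 15.
Deficit = 15 − 13 = 2 ≥ 0, confirming Bessel's inequality. (The deficit equals ||v − Σ <v,e_j> e_j||^2, the squared distance from v to span{e_j}.)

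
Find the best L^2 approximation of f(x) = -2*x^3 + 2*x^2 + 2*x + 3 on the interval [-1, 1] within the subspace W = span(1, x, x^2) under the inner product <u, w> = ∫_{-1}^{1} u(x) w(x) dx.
g(x) = 2*x^2 + 4*x/5 + 3

The best approximation g ∈ W is the orthogonal projection of f onto W. Writing g = a_0 + a_1 x + a_2 x^2, the coefficients solve the normal equations G · a = b where
  G_{ij} = <φ_i, φ_j> and b_i = <f, φ_i>, with φ_0 = 1, φ_1 = x, φ_2 = x^2.
G =
  [2, 0, 2/3]
  [0, 2/3, 0]
  [2/3, 0, 2/5],
b = (22/3, 8/15, 14/5).
Solving gives a_0 = 3, a_1 = 4/5, a_2 = 2, so
  g(x) = 2*x^2 + 4*x/5 + 3.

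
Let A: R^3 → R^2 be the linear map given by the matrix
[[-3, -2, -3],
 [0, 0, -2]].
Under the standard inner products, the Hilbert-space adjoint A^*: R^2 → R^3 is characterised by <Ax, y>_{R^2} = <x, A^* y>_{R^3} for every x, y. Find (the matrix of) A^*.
A^* = A^T =
[[-3, 0],
 [-2, 0],
 [-3, -2]]

For real matrices with standard dot products, the defining identity <Ax, y> = <x, A^* y> gives (Ax)^T y = x^T (A^*) y, i.e. x^T A^T y = x^T (A^*) y. Since this holds for all x, y, we must have A^* = A^T. Therefore
A^* =
[[-3, 0],
 [-2, 0],
 [-3, -2]].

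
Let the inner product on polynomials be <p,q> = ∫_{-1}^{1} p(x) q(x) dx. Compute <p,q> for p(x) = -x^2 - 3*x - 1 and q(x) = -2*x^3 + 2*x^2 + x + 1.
<p,q> = -22/5

Expand the product: p(x)·q(x) = 2*x^5 + 4*x^4 - 5*x^3 - 6*x^2 - 4*x - 1.
∫_{-1}^{1} of each monomial x^k gives [2/(k+1) if k even, 0 if k odd]. Integrating term-by-term (or equivalently evaluating the antiderivative F(x) = x^6/3 + 4*x^5/5 - 5*x^4/4 - 2*x^3 - 2*x^2 - x at the endpoints):
  F(1) − F(−1) = -307/60 − (-43/60) = -22/5.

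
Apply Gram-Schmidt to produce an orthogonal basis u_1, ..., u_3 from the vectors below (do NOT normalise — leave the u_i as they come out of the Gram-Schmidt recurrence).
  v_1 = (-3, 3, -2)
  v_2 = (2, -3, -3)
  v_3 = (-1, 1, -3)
Orthogonal basis:
  u_1 = (-3, 3, -2)
  u_2 = (17/22, -39/22, -42/11)
  u_3 = (105/403, 7/31, -21/403)

Apply the Gram-Schmidt recurrence
  u_1 = v_1
  u_i = v_i − Σ_{j<i} ((v_i · u_j) / (u_j · u_j)) · u_j.

Step by step this gives:
  u_1 = (-3, 3, -2)
  u_2 = (17/22, -39/22, -42/11)
  u_3 = (105/403, 7/31, -21/403)

Orthogonality check:
  u_2 · u_1 = 0 (should be 0)
  u_3 · u_1 = 0 (should be 0)
  u_3 · u_2 = 0 (should be 0)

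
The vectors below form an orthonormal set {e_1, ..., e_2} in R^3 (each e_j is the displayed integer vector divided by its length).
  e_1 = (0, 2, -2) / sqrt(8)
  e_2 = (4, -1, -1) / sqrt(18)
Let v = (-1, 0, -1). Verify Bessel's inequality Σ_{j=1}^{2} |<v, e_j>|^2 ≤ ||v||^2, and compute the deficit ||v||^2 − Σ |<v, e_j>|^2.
Σ |<v, e_j>|^2 = 1; ||v||^2 = 2; deficit = 1

Write each e_j = u_j / sqrt(<u_j, u_j>) where u_j is the displayed integer vector. Then <v, e_j> = <v, u_j> / sqrt(<u_j, u_j>), so |<v, e_j>|^2 = <v, u_j>^2 / <u_j, u_j>.
Coefficients: <v, e_1> = 2/sqrt(8), <v, e_2> = -3/sqrt(18).
Square and sum: Σ |<v, e_j>|^2 = 1.
Compute ||v||^2 = v·v = 2.
Deficit = 2 − 1 = 1 ≥ 0, confirming Bessel's inequality. (The deficit equals ||v − Σ <v,e_j> e_j||^2, the squared distance from v to span{e_j}.)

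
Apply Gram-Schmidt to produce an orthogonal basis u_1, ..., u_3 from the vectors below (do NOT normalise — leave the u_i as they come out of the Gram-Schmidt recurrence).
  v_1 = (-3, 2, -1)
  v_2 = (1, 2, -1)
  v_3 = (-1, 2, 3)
Orthogonal basis:
  u_1 = (-3, 2, -1)
  u_2 = (10/7, 12/7, -6/7)
  u_3 = (0, 8/5, 16/5)

Apply the Gram-Schmidt recurrence
  u_1 = v_1
  u_i = v_i − Σ_{j<i} ((v_i · u_j) / (u_j · u_j)) · u_j.

Step by step this gives:
  u_1 = (-3, 2, -1)
  u_2 = (10/7, 12/7, -6/7)
  u_3 = (0, 8/5, 16/5)

Orthogonality check:
  u_2 · u_1 = 0 (should be 0)
  u_3 · u_1 = 0 (should be 0)
  u_3 · u_2 = 0 (should be 0)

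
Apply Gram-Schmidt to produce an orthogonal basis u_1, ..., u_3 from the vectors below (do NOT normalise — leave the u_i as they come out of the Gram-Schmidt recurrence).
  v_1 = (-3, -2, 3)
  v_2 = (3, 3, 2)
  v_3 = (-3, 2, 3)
Orthogonal basis:
  u_1 = (-3, -2, 3)
  u_2 = (39/22, 24/11, 71/22)
  u_3 = (-60/31, 900/403, -180/403)

Apply the Gram-Schmidt recurrence
  u_1 = v_1
  u_i = v_i − Σ_{j<i} ((v_i · u_j) / (u_j · u_j)) · u_j.

Step by step this gives:
  u_1 = (-3, -2, 3)
  u_2 = (39/22, 24/11, 71/22)
  u_3 = (-60/31, 900/403, -180/403)

Orthogonality check:
  u_2 · u_1 = 0 (should be 0)
  u_3 · u_1 = 0 (should be 0)
  u_3 · u_2 = 0 (should be 0)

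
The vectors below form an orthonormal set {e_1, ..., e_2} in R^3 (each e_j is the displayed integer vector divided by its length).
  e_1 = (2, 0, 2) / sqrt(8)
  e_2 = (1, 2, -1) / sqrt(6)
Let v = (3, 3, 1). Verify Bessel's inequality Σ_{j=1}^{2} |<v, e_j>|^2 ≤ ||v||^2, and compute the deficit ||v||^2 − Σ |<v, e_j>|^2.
Σ |<v, e_j>|^2 = 56/3; ||v||^2 = 19; deficit = 1/3

Write each e_j = u_j / sqrt(<u_j, u_j>) where u_j is the displayed integer vector. Then <v, e_j> = <v, u_j> / sqrt(<u_j, u_j>), so |<v, e_j>|^2 = <v, u_j>^2 / <u_j, u_j>.
Coefficients: <v, e_1> = 8/sqrt(8), <v, e_2> = 8/sqrt(6).
Square and sum: Σ |<v, e_j>|^2 = 56/3.
Compute ||v||^2 = v·v = 19.
Deficit = 19 − 56/3 = 1/3 ≥ 0, confirming Bessel's inequality. (The deficit equals ||v − Σ <v,e_j> e_j||^2, the squared distance from v to span{e_j}.)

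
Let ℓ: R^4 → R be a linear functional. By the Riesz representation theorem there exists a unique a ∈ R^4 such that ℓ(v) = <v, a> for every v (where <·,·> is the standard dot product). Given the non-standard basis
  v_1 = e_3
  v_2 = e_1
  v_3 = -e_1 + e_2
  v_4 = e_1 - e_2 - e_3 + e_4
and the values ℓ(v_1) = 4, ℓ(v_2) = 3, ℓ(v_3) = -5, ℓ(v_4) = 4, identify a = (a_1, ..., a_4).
a = (3, -2, 4, 3)

Write a = (a_1, ..., a_4) in the standard basis. For each basis vector v_i, ℓ(v_i) = <v_i, a> is a linear equation in the a_j's. Collect the n equations into a matrix system V a = ℓ, where row i of V is v_i (expressed in the standard basis). Since V is invertible (lower-triangular with 1s on the diagonal, up to permutation), solve by back-substitution:
  V =
[[0, 0, 1, 0],
 [1, 0, 0, 0],
 [-1, 1, 0, 0],
 [1, -1, -1, 1]]
  V a = (4, 3, -5, 4)
Solving gives a = (3, -2, 4, 3).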